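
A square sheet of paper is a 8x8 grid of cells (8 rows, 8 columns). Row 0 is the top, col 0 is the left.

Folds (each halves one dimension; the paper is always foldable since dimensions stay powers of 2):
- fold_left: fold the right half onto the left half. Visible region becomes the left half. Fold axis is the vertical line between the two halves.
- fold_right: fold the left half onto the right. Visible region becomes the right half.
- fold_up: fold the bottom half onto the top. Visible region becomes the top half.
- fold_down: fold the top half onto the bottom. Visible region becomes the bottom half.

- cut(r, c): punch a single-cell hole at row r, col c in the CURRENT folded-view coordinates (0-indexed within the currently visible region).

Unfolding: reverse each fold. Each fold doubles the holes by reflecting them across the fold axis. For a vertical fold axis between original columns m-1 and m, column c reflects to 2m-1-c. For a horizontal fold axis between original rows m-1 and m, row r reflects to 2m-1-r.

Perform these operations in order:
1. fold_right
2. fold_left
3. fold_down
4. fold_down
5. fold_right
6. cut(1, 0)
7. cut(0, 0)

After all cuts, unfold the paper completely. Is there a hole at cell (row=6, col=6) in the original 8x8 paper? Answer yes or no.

Answer: yes

Derivation:
Op 1 fold_right: fold axis v@4; visible region now rows[0,8) x cols[4,8) = 8x4
Op 2 fold_left: fold axis v@6; visible region now rows[0,8) x cols[4,6) = 8x2
Op 3 fold_down: fold axis h@4; visible region now rows[4,8) x cols[4,6) = 4x2
Op 4 fold_down: fold axis h@6; visible region now rows[6,8) x cols[4,6) = 2x2
Op 5 fold_right: fold axis v@5; visible region now rows[6,8) x cols[5,6) = 2x1
Op 6 cut(1, 0): punch at orig (7,5); cuts so far [(7, 5)]; region rows[6,8) x cols[5,6) = 2x1
Op 7 cut(0, 0): punch at orig (6,5); cuts so far [(6, 5), (7, 5)]; region rows[6,8) x cols[5,6) = 2x1
Unfold 1 (reflect across v@5): 4 holes -> [(6, 4), (6, 5), (7, 4), (7, 5)]
Unfold 2 (reflect across h@6): 8 holes -> [(4, 4), (4, 5), (5, 4), (5, 5), (6, 4), (6, 5), (7, 4), (7, 5)]
Unfold 3 (reflect across h@4): 16 holes -> [(0, 4), (0, 5), (1, 4), (1, 5), (2, 4), (2, 5), (3, 4), (3, 5), (4, 4), (4, 5), (5, 4), (5, 5), (6, 4), (6, 5), (7, 4), (7, 5)]
Unfold 4 (reflect across v@6): 32 holes -> [(0, 4), (0, 5), (0, 6), (0, 7), (1, 4), (1, 5), (1, 6), (1, 7), (2, 4), (2, 5), (2, 6), (2, 7), (3, 4), (3, 5), (3, 6), (3, 7), (4, 4), (4, 5), (4, 6), (4, 7), (5, 4), (5, 5), (5, 6), (5, 7), (6, 4), (6, 5), (6, 6), (6, 7), (7, 4), (7, 5), (7, 6), (7, 7)]
Unfold 5 (reflect across v@4): 64 holes -> [(0, 0), (0, 1), (0, 2), (0, 3), (0, 4), (0, 5), (0, 6), (0, 7), (1, 0), (1, 1), (1, 2), (1, 3), (1, 4), (1, 5), (1, 6), (1, 7), (2, 0), (2, 1), (2, 2), (2, 3), (2, 4), (2, 5), (2, 6), (2, 7), (3, 0), (3, 1), (3, 2), (3, 3), (3, 4), (3, 5), (3, 6), (3, 7), (4, 0), (4, 1), (4, 2), (4, 3), (4, 4), (4, 5), (4, 6), (4, 7), (5, 0), (5, 1), (5, 2), (5, 3), (5, 4), (5, 5), (5, 6), (5, 7), (6, 0), (6, 1), (6, 2), (6, 3), (6, 4), (6, 5), (6, 6), (6, 7), (7, 0), (7, 1), (7, 2), (7, 3), (7, 4), (7, 5), (7, 6), (7, 7)]
Holes: [(0, 0), (0, 1), (0, 2), (0, 3), (0, 4), (0, 5), (0, 6), (0, 7), (1, 0), (1, 1), (1, 2), (1, 3), (1, 4), (1, 5), (1, 6), (1, 7), (2, 0), (2, 1), (2, 2), (2, 3), (2, 4), (2, 5), (2, 6), (2, 7), (3, 0), (3, 1), (3, 2), (3, 3), (3, 4), (3, 5), (3, 6), (3, 7), (4, 0), (4, 1), (4, 2), (4, 3), (4, 4), (4, 5), (4, 6), (4, 7), (5, 0), (5, 1), (5, 2), (5, 3), (5, 4), (5, 5), (5, 6), (5, 7), (6, 0), (6, 1), (6, 2), (6, 3), (6, 4), (6, 5), (6, 6), (6, 7), (7, 0), (7, 1), (7, 2), (7, 3), (7, 4), (7, 5), (7, 6), (7, 7)]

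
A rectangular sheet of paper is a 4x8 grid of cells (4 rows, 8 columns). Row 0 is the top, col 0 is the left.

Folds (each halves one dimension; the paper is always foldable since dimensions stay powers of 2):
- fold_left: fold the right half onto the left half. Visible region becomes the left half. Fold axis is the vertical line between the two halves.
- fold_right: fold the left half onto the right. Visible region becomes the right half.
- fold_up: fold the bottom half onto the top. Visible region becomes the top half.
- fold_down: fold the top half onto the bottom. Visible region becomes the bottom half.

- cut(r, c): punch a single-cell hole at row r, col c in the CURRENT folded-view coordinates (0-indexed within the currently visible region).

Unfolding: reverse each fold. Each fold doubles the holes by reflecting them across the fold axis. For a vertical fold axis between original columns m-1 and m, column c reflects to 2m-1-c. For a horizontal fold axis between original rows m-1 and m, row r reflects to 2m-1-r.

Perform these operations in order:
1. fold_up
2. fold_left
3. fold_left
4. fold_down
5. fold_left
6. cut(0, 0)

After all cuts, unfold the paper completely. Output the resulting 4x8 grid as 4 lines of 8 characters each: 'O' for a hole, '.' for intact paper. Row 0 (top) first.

Op 1 fold_up: fold axis h@2; visible region now rows[0,2) x cols[0,8) = 2x8
Op 2 fold_left: fold axis v@4; visible region now rows[0,2) x cols[0,4) = 2x4
Op 3 fold_left: fold axis v@2; visible region now rows[0,2) x cols[0,2) = 2x2
Op 4 fold_down: fold axis h@1; visible region now rows[1,2) x cols[0,2) = 1x2
Op 5 fold_left: fold axis v@1; visible region now rows[1,2) x cols[0,1) = 1x1
Op 6 cut(0, 0): punch at orig (1,0); cuts so far [(1, 0)]; region rows[1,2) x cols[0,1) = 1x1
Unfold 1 (reflect across v@1): 2 holes -> [(1, 0), (1, 1)]
Unfold 2 (reflect across h@1): 4 holes -> [(0, 0), (0, 1), (1, 0), (1, 1)]
Unfold 3 (reflect across v@2): 8 holes -> [(0, 0), (0, 1), (0, 2), (0, 3), (1, 0), (1, 1), (1, 2), (1, 3)]
Unfold 4 (reflect across v@4): 16 holes -> [(0, 0), (0, 1), (0, 2), (0, 3), (0, 4), (0, 5), (0, 6), (0, 7), (1, 0), (1, 1), (1, 2), (1, 3), (1, 4), (1, 5), (1, 6), (1, 7)]
Unfold 5 (reflect across h@2): 32 holes -> [(0, 0), (0, 1), (0, 2), (0, 3), (0, 4), (0, 5), (0, 6), (0, 7), (1, 0), (1, 1), (1, 2), (1, 3), (1, 4), (1, 5), (1, 6), (1, 7), (2, 0), (2, 1), (2, 2), (2, 3), (2, 4), (2, 5), (2, 6), (2, 7), (3, 0), (3, 1), (3, 2), (3, 3), (3, 4), (3, 5), (3, 6), (3, 7)]

Answer: OOOOOOOO
OOOOOOOO
OOOOOOOO
OOOOOOOO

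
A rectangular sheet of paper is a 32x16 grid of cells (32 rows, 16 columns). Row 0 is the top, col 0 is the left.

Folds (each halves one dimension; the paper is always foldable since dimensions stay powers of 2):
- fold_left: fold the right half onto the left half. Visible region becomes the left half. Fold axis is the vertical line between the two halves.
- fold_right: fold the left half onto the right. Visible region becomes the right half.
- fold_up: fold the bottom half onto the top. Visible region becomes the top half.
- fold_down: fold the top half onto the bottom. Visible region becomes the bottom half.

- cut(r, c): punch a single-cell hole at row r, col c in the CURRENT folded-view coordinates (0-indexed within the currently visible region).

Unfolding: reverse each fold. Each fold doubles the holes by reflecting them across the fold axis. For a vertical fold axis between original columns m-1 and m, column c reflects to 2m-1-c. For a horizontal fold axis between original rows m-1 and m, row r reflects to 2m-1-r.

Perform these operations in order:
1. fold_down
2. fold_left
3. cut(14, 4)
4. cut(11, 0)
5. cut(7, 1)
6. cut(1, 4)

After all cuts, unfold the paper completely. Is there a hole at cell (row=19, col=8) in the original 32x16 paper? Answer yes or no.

Answer: no

Derivation:
Op 1 fold_down: fold axis h@16; visible region now rows[16,32) x cols[0,16) = 16x16
Op 2 fold_left: fold axis v@8; visible region now rows[16,32) x cols[0,8) = 16x8
Op 3 cut(14, 4): punch at orig (30,4); cuts so far [(30, 4)]; region rows[16,32) x cols[0,8) = 16x8
Op 4 cut(11, 0): punch at orig (27,0); cuts so far [(27, 0), (30, 4)]; region rows[16,32) x cols[0,8) = 16x8
Op 5 cut(7, 1): punch at orig (23,1); cuts so far [(23, 1), (27, 0), (30, 4)]; region rows[16,32) x cols[0,8) = 16x8
Op 6 cut(1, 4): punch at orig (17,4); cuts so far [(17, 4), (23, 1), (27, 0), (30, 4)]; region rows[16,32) x cols[0,8) = 16x8
Unfold 1 (reflect across v@8): 8 holes -> [(17, 4), (17, 11), (23, 1), (23, 14), (27, 0), (27, 15), (30, 4), (30, 11)]
Unfold 2 (reflect across h@16): 16 holes -> [(1, 4), (1, 11), (4, 0), (4, 15), (8, 1), (8, 14), (14, 4), (14, 11), (17, 4), (17, 11), (23, 1), (23, 14), (27, 0), (27, 15), (30, 4), (30, 11)]
Holes: [(1, 4), (1, 11), (4, 0), (4, 15), (8, 1), (8, 14), (14, 4), (14, 11), (17, 4), (17, 11), (23, 1), (23, 14), (27, 0), (27, 15), (30, 4), (30, 11)]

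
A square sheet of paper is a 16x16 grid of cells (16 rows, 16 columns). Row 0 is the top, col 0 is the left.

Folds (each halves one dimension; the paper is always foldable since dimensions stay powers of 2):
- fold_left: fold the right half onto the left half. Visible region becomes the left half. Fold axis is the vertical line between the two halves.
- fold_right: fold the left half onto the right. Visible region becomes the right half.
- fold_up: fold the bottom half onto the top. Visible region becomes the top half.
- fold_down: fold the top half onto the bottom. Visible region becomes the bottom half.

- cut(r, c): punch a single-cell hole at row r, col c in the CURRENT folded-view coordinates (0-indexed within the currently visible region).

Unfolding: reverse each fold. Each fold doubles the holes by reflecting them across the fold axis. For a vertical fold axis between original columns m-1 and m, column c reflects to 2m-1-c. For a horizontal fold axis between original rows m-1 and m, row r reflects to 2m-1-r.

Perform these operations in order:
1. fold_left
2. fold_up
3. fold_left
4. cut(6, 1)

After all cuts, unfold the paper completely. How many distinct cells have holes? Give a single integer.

Op 1 fold_left: fold axis v@8; visible region now rows[0,16) x cols[0,8) = 16x8
Op 2 fold_up: fold axis h@8; visible region now rows[0,8) x cols[0,8) = 8x8
Op 3 fold_left: fold axis v@4; visible region now rows[0,8) x cols[0,4) = 8x4
Op 4 cut(6, 1): punch at orig (6,1); cuts so far [(6, 1)]; region rows[0,8) x cols[0,4) = 8x4
Unfold 1 (reflect across v@4): 2 holes -> [(6, 1), (6, 6)]
Unfold 2 (reflect across h@8): 4 holes -> [(6, 1), (6, 6), (9, 1), (9, 6)]
Unfold 3 (reflect across v@8): 8 holes -> [(6, 1), (6, 6), (6, 9), (6, 14), (9, 1), (9, 6), (9, 9), (9, 14)]

Answer: 8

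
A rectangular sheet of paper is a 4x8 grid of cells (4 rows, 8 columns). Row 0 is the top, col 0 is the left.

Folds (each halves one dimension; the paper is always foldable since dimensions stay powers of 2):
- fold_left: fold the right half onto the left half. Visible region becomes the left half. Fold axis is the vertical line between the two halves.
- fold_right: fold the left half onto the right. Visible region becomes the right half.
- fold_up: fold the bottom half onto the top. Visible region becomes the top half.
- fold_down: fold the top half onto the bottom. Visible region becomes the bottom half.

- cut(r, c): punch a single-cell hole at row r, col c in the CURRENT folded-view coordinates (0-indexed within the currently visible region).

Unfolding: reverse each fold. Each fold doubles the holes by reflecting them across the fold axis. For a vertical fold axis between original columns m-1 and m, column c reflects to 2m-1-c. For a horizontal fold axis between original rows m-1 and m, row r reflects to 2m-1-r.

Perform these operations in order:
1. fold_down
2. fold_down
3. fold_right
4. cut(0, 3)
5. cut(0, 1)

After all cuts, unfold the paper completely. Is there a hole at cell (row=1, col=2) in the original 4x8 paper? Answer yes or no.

Answer: yes

Derivation:
Op 1 fold_down: fold axis h@2; visible region now rows[2,4) x cols[0,8) = 2x8
Op 2 fold_down: fold axis h@3; visible region now rows[3,4) x cols[0,8) = 1x8
Op 3 fold_right: fold axis v@4; visible region now rows[3,4) x cols[4,8) = 1x4
Op 4 cut(0, 3): punch at orig (3,7); cuts so far [(3, 7)]; region rows[3,4) x cols[4,8) = 1x4
Op 5 cut(0, 1): punch at orig (3,5); cuts so far [(3, 5), (3, 7)]; region rows[3,4) x cols[4,8) = 1x4
Unfold 1 (reflect across v@4): 4 holes -> [(3, 0), (3, 2), (3, 5), (3, 7)]
Unfold 2 (reflect across h@3): 8 holes -> [(2, 0), (2, 2), (2, 5), (2, 7), (3, 0), (3, 2), (3, 5), (3, 7)]
Unfold 3 (reflect across h@2): 16 holes -> [(0, 0), (0, 2), (0, 5), (0, 7), (1, 0), (1, 2), (1, 5), (1, 7), (2, 0), (2, 2), (2, 5), (2, 7), (3, 0), (3, 2), (3, 5), (3, 7)]
Holes: [(0, 0), (0, 2), (0, 5), (0, 7), (1, 0), (1, 2), (1, 5), (1, 7), (2, 0), (2, 2), (2, 5), (2, 7), (3, 0), (3, 2), (3, 5), (3, 7)]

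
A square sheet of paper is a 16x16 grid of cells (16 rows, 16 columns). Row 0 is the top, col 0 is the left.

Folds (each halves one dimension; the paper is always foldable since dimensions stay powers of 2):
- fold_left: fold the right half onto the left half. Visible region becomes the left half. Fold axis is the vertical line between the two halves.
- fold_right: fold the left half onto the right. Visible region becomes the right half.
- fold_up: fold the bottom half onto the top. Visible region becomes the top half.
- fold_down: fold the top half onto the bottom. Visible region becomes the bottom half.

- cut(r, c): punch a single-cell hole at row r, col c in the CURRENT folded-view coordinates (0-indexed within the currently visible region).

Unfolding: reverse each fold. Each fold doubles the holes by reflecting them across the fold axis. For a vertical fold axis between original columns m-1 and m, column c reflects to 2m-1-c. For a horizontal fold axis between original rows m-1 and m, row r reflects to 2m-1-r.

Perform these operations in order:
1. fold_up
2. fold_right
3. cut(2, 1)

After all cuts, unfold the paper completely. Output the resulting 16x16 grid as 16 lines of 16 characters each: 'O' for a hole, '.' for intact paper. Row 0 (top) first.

Op 1 fold_up: fold axis h@8; visible region now rows[0,8) x cols[0,16) = 8x16
Op 2 fold_right: fold axis v@8; visible region now rows[0,8) x cols[8,16) = 8x8
Op 3 cut(2, 1): punch at orig (2,9); cuts so far [(2, 9)]; region rows[0,8) x cols[8,16) = 8x8
Unfold 1 (reflect across v@8): 2 holes -> [(2, 6), (2, 9)]
Unfold 2 (reflect across h@8): 4 holes -> [(2, 6), (2, 9), (13, 6), (13, 9)]

Answer: ................
................
......O..O......
................
................
................
................
................
................
................
................
................
................
......O..O......
................
................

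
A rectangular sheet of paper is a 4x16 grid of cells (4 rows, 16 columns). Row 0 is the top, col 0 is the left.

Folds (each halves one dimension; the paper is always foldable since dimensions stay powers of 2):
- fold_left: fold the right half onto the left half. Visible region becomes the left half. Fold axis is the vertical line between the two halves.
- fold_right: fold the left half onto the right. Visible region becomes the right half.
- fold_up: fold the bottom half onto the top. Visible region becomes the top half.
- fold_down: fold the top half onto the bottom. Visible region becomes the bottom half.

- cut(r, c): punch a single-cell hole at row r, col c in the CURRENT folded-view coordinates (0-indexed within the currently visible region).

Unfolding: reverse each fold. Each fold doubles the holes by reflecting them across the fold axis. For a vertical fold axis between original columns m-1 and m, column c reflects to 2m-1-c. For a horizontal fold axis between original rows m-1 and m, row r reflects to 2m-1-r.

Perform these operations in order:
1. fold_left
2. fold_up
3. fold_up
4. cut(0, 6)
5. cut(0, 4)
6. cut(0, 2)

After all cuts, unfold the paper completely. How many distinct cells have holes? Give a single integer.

Answer: 24

Derivation:
Op 1 fold_left: fold axis v@8; visible region now rows[0,4) x cols[0,8) = 4x8
Op 2 fold_up: fold axis h@2; visible region now rows[0,2) x cols[0,8) = 2x8
Op 3 fold_up: fold axis h@1; visible region now rows[0,1) x cols[0,8) = 1x8
Op 4 cut(0, 6): punch at orig (0,6); cuts so far [(0, 6)]; region rows[0,1) x cols[0,8) = 1x8
Op 5 cut(0, 4): punch at orig (0,4); cuts so far [(0, 4), (0, 6)]; region rows[0,1) x cols[0,8) = 1x8
Op 6 cut(0, 2): punch at orig (0,2); cuts so far [(0, 2), (0, 4), (0, 6)]; region rows[0,1) x cols[0,8) = 1x8
Unfold 1 (reflect across h@1): 6 holes -> [(0, 2), (0, 4), (0, 6), (1, 2), (1, 4), (1, 6)]
Unfold 2 (reflect across h@2): 12 holes -> [(0, 2), (0, 4), (0, 6), (1, 2), (1, 4), (1, 6), (2, 2), (2, 4), (2, 6), (3, 2), (3, 4), (3, 6)]
Unfold 3 (reflect across v@8): 24 holes -> [(0, 2), (0, 4), (0, 6), (0, 9), (0, 11), (0, 13), (1, 2), (1, 4), (1, 6), (1, 9), (1, 11), (1, 13), (2, 2), (2, 4), (2, 6), (2, 9), (2, 11), (2, 13), (3, 2), (3, 4), (3, 6), (3, 9), (3, 11), (3, 13)]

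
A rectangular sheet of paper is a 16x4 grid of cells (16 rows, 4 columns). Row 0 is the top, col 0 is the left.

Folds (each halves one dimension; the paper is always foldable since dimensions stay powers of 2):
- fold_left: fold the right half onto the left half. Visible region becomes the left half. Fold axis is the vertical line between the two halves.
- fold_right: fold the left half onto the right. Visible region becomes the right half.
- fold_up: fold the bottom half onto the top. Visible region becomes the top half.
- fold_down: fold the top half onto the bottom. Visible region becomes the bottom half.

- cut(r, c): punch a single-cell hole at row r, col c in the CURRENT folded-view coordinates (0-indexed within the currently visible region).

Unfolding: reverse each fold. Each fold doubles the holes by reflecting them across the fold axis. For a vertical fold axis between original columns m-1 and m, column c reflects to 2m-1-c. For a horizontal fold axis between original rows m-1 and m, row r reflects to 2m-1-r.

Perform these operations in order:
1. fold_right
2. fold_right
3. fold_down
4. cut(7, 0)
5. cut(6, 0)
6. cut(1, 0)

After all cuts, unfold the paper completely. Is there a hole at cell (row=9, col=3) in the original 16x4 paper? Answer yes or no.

Op 1 fold_right: fold axis v@2; visible region now rows[0,16) x cols[2,4) = 16x2
Op 2 fold_right: fold axis v@3; visible region now rows[0,16) x cols[3,4) = 16x1
Op 3 fold_down: fold axis h@8; visible region now rows[8,16) x cols[3,4) = 8x1
Op 4 cut(7, 0): punch at orig (15,3); cuts so far [(15, 3)]; region rows[8,16) x cols[3,4) = 8x1
Op 5 cut(6, 0): punch at orig (14,3); cuts so far [(14, 3), (15, 3)]; region rows[8,16) x cols[3,4) = 8x1
Op 6 cut(1, 0): punch at orig (9,3); cuts so far [(9, 3), (14, 3), (15, 3)]; region rows[8,16) x cols[3,4) = 8x1
Unfold 1 (reflect across h@8): 6 holes -> [(0, 3), (1, 3), (6, 3), (9, 3), (14, 3), (15, 3)]
Unfold 2 (reflect across v@3): 12 holes -> [(0, 2), (0, 3), (1, 2), (1, 3), (6, 2), (6, 3), (9, 2), (9, 3), (14, 2), (14, 3), (15, 2), (15, 3)]
Unfold 3 (reflect across v@2): 24 holes -> [(0, 0), (0, 1), (0, 2), (0, 3), (1, 0), (1, 1), (1, 2), (1, 3), (6, 0), (6, 1), (6, 2), (6, 3), (9, 0), (9, 1), (9, 2), (9, 3), (14, 0), (14, 1), (14, 2), (14, 3), (15, 0), (15, 1), (15, 2), (15, 3)]
Holes: [(0, 0), (0, 1), (0, 2), (0, 3), (1, 0), (1, 1), (1, 2), (1, 3), (6, 0), (6, 1), (6, 2), (6, 3), (9, 0), (9, 1), (9, 2), (9, 3), (14, 0), (14, 1), (14, 2), (14, 3), (15, 0), (15, 1), (15, 2), (15, 3)]

Answer: yes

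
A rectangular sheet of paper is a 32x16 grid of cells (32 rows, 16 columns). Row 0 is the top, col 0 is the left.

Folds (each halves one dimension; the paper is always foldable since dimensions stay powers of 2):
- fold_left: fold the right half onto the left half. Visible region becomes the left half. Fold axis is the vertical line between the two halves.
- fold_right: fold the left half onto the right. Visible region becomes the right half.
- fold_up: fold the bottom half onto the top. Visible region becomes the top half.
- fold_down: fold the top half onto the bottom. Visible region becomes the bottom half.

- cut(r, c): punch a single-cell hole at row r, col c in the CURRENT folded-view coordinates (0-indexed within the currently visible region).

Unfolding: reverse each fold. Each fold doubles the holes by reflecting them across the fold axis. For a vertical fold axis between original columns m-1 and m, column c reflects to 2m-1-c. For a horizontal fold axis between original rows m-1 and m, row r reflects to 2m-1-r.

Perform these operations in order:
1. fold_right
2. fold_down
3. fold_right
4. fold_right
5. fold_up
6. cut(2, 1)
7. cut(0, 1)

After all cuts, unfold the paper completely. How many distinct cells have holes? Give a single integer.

Answer: 64

Derivation:
Op 1 fold_right: fold axis v@8; visible region now rows[0,32) x cols[8,16) = 32x8
Op 2 fold_down: fold axis h@16; visible region now rows[16,32) x cols[8,16) = 16x8
Op 3 fold_right: fold axis v@12; visible region now rows[16,32) x cols[12,16) = 16x4
Op 4 fold_right: fold axis v@14; visible region now rows[16,32) x cols[14,16) = 16x2
Op 5 fold_up: fold axis h@24; visible region now rows[16,24) x cols[14,16) = 8x2
Op 6 cut(2, 1): punch at orig (18,15); cuts so far [(18, 15)]; region rows[16,24) x cols[14,16) = 8x2
Op 7 cut(0, 1): punch at orig (16,15); cuts so far [(16, 15), (18, 15)]; region rows[16,24) x cols[14,16) = 8x2
Unfold 1 (reflect across h@24): 4 holes -> [(16, 15), (18, 15), (29, 15), (31, 15)]
Unfold 2 (reflect across v@14): 8 holes -> [(16, 12), (16, 15), (18, 12), (18, 15), (29, 12), (29, 15), (31, 12), (31, 15)]
Unfold 3 (reflect across v@12): 16 holes -> [(16, 8), (16, 11), (16, 12), (16, 15), (18, 8), (18, 11), (18, 12), (18, 15), (29, 8), (29, 11), (29, 12), (29, 15), (31, 8), (31, 11), (31, 12), (31, 15)]
Unfold 4 (reflect across h@16): 32 holes -> [(0, 8), (0, 11), (0, 12), (0, 15), (2, 8), (2, 11), (2, 12), (2, 15), (13, 8), (13, 11), (13, 12), (13, 15), (15, 8), (15, 11), (15, 12), (15, 15), (16, 8), (16, 11), (16, 12), (16, 15), (18, 8), (18, 11), (18, 12), (18, 15), (29, 8), (29, 11), (29, 12), (29, 15), (31, 8), (31, 11), (31, 12), (31, 15)]
Unfold 5 (reflect across v@8): 64 holes -> [(0, 0), (0, 3), (0, 4), (0, 7), (0, 8), (0, 11), (0, 12), (0, 15), (2, 0), (2, 3), (2, 4), (2, 7), (2, 8), (2, 11), (2, 12), (2, 15), (13, 0), (13, 3), (13, 4), (13, 7), (13, 8), (13, 11), (13, 12), (13, 15), (15, 0), (15, 3), (15, 4), (15, 7), (15, 8), (15, 11), (15, 12), (15, 15), (16, 0), (16, 3), (16, 4), (16, 7), (16, 8), (16, 11), (16, 12), (16, 15), (18, 0), (18, 3), (18, 4), (18, 7), (18, 8), (18, 11), (18, 12), (18, 15), (29, 0), (29, 3), (29, 4), (29, 7), (29, 8), (29, 11), (29, 12), (29, 15), (31, 0), (31, 3), (31, 4), (31, 7), (31, 8), (31, 11), (31, 12), (31, 15)]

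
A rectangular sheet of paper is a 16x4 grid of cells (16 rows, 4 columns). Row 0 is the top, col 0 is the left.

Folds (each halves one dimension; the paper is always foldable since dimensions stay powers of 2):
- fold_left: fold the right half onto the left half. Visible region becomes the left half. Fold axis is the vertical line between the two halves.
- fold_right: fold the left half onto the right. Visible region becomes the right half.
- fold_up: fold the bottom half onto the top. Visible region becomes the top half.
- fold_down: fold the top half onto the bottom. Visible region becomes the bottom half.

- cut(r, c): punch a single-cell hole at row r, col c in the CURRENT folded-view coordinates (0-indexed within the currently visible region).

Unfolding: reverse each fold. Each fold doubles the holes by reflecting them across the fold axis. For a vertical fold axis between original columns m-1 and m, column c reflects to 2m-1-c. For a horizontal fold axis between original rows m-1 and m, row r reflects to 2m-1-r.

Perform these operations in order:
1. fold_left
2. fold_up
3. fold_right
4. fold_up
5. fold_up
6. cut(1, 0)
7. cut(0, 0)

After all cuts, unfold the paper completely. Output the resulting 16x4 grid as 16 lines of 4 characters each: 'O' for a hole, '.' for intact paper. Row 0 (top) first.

Op 1 fold_left: fold axis v@2; visible region now rows[0,16) x cols[0,2) = 16x2
Op 2 fold_up: fold axis h@8; visible region now rows[0,8) x cols[0,2) = 8x2
Op 3 fold_right: fold axis v@1; visible region now rows[0,8) x cols[1,2) = 8x1
Op 4 fold_up: fold axis h@4; visible region now rows[0,4) x cols[1,2) = 4x1
Op 5 fold_up: fold axis h@2; visible region now rows[0,2) x cols[1,2) = 2x1
Op 6 cut(1, 0): punch at orig (1,1); cuts so far [(1, 1)]; region rows[0,2) x cols[1,2) = 2x1
Op 7 cut(0, 0): punch at orig (0,1); cuts so far [(0, 1), (1, 1)]; region rows[0,2) x cols[1,2) = 2x1
Unfold 1 (reflect across h@2): 4 holes -> [(0, 1), (1, 1), (2, 1), (3, 1)]
Unfold 2 (reflect across h@4): 8 holes -> [(0, 1), (1, 1), (2, 1), (3, 1), (4, 1), (5, 1), (6, 1), (7, 1)]
Unfold 3 (reflect across v@1): 16 holes -> [(0, 0), (0, 1), (1, 0), (1, 1), (2, 0), (2, 1), (3, 0), (3, 1), (4, 0), (4, 1), (5, 0), (5, 1), (6, 0), (6, 1), (7, 0), (7, 1)]
Unfold 4 (reflect across h@8): 32 holes -> [(0, 0), (0, 1), (1, 0), (1, 1), (2, 0), (2, 1), (3, 0), (3, 1), (4, 0), (4, 1), (5, 0), (5, 1), (6, 0), (6, 1), (7, 0), (7, 1), (8, 0), (8, 1), (9, 0), (9, 1), (10, 0), (10, 1), (11, 0), (11, 1), (12, 0), (12, 1), (13, 0), (13, 1), (14, 0), (14, 1), (15, 0), (15, 1)]
Unfold 5 (reflect across v@2): 64 holes -> [(0, 0), (0, 1), (0, 2), (0, 3), (1, 0), (1, 1), (1, 2), (1, 3), (2, 0), (2, 1), (2, 2), (2, 3), (3, 0), (3, 1), (3, 2), (3, 3), (4, 0), (4, 1), (4, 2), (4, 3), (5, 0), (5, 1), (5, 2), (5, 3), (6, 0), (6, 1), (6, 2), (6, 3), (7, 0), (7, 1), (7, 2), (7, 3), (8, 0), (8, 1), (8, 2), (8, 3), (9, 0), (9, 1), (9, 2), (9, 3), (10, 0), (10, 1), (10, 2), (10, 3), (11, 0), (11, 1), (11, 2), (11, 3), (12, 0), (12, 1), (12, 2), (12, 3), (13, 0), (13, 1), (13, 2), (13, 3), (14, 0), (14, 1), (14, 2), (14, 3), (15, 0), (15, 1), (15, 2), (15, 3)]

Answer: OOOO
OOOO
OOOO
OOOO
OOOO
OOOO
OOOO
OOOO
OOOO
OOOO
OOOO
OOOO
OOOO
OOOO
OOOO
OOOO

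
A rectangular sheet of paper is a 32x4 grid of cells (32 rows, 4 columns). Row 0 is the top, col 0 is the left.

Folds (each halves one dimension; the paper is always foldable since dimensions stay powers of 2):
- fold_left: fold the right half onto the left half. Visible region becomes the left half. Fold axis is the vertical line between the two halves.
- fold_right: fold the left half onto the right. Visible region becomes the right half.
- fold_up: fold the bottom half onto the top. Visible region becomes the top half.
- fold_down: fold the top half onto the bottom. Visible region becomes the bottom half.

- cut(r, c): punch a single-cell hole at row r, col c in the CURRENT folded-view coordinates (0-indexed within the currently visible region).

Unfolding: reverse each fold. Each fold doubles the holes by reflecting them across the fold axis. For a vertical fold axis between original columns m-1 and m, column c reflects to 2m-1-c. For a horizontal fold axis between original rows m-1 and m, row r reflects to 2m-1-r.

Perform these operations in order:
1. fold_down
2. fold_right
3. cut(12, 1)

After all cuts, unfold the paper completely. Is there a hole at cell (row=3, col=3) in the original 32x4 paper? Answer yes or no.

Op 1 fold_down: fold axis h@16; visible region now rows[16,32) x cols[0,4) = 16x4
Op 2 fold_right: fold axis v@2; visible region now rows[16,32) x cols[2,4) = 16x2
Op 3 cut(12, 1): punch at orig (28,3); cuts so far [(28, 3)]; region rows[16,32) x cols[2,4) = 16x2
Unfold 1 (reflect across v@2): 2 holes -> [(28, 0), (28, 3)]
Unfold 2 (reflect across h@16): 4 holes -> [(3, 0), (3, 3), (28, 0), (28, 3)]
Holes: [(3, 0), (3, 3), (28, 0), (28, 3)]

Answer: yes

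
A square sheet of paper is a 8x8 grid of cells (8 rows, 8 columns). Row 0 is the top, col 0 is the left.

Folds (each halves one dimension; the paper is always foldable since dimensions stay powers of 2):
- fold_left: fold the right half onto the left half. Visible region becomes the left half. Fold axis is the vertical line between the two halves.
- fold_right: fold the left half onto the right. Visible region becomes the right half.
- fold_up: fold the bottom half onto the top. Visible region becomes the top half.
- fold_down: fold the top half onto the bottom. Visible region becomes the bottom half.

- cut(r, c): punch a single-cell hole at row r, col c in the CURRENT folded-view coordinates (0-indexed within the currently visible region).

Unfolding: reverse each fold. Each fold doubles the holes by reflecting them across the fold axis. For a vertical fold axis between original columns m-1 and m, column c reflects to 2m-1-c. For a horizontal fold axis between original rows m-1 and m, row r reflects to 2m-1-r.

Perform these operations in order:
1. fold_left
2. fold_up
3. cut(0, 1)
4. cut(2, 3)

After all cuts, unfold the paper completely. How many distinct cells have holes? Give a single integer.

Op 1 fold_left: fold axis v@4; visible region now rows[0,8) x cols[0,4) = 8x4
Op 2 fold_up: fold axis h@4; visible region now rows[0,4) x cols[0,4) = 4x4
Op 3 cut(0, 1): punch at orig (0,1); cuts so far [(0, 1)]; region rows[0,4) x cols[0,4) = 4x4
Op 4 cut(2, 3): punch at orig (2,3); cuts so far [(0, 1), (2, 3)]; region rows[0,4) x cols[0,4) = 4x4
Unfold 1 (reflect across h@4): 4 holes -> [(0, 1), (2, 3), (5, 3), (7, 1)]
Unfold 2 (reflect across v@4): 8 holes -> [(0, 1), (0, 6), (2, 3), (2, 4), (5, 3), (5, 4), (7, 1), (7, 6)]

Answer: 8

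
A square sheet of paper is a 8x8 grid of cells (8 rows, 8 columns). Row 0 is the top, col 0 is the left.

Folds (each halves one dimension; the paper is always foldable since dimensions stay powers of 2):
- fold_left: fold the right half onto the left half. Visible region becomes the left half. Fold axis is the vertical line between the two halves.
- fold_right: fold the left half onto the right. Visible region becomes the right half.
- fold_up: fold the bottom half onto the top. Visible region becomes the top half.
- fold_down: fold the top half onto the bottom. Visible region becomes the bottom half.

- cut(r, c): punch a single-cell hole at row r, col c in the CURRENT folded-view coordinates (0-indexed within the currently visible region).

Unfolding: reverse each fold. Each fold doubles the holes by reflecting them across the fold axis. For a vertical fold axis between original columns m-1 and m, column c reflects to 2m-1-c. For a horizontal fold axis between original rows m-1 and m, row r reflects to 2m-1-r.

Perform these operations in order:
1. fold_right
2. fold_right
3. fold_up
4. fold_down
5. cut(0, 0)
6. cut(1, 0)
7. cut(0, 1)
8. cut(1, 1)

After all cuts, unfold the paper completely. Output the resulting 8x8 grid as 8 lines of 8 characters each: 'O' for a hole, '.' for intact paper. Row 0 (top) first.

Answer: OOOOOOOO
OOOOOOOO
OOOOOOOO
OOOOOOOO
OOOOOOOO
OOOOOOOO
OOOOOOOO
OOOOOOOO

Derivation:
Op 1 fold_right: fold axis v@4; visible region now rows[0,8) x cols[4,8) = 8x4
Op 2 fold_right: fold axis v@6; visible region now rows[0,8) x cols[6,8) = 8x2
Op 3 fold_up: fold axis h@4; visible region now rows[0,4) x cols[6,8) = 4x2
Op 4 fold_down: fold axis h@2; visible region now rows[2,4) x cols[6,8) = 2x2
Op 5 cut(0, 0): punch at orig (2,6); cuts so far [(2, 6)]; region rows[2,4) x cols[6,8) = 2x2
Op 6 cut(1, 0): punch at orig (3,6); cuts so far [(2, 6), (3, 6)]; region rows[2,4) x cols[6,8) = 2x2
Op 7 cut(0, 1): punch at orig (2,7); cuts so far [(2, 6), (2, 7), (3, 6)]; region rows[2,4) x cols[6,8) = 2x2
Op 8 cut(1, 1): punch at orig (3,7); cuts so far [(2, 6), (2, 7), (3, 6), (3, 7)]; region rows[2,4) x cols[6,8) = 2x2
Unfold 1 (reflect across h@2): 8 holes -> [(0, 6), (0, 7), (1, 6), (1, 7), (2, 6), (2, 7), (3, 6), (3, 7)]
Unfold 2 (reflect across h@4): 16 holes -> [(0, 6), (0, 7), (1, 6), (1, 7), (2, 6), (2, 7), (3, 6), (3, 7), (4, 6), (4, 7), (5, 6), (5, 7), (6, 6), (6, 7), (7, 6), (7, 7)]
Unfold 3 (reflect across v@6): 32 holes -> [(0, 4), (0, 5), (0, 6), (0, 7), (1, 4), (1, 5), (1, 6), (1, 7), (2, 4), (2, 5), (2, 6), (2, 7), (3, 4), (3, 5), (3, 6), (3, 7), (4, 4), (4, 5), (4, 6), (4, 7), (5, 4), (5, 5), (5, 6), (5, 7), (6, 4), (6, 5), (6, 6), (6, 7), (7, 4), (7, 5), (7, 6), (7, 7)]
Unfold 4 (reflect across v@4): 64 holes -> [(0, 0), (0, 1), (0, 2), (0, 3), (0, 4), (0, 5), (0, 6), (0, 7), (1, 0), (1, 1), (1, 2), (1, 3), (1, 4), (1, 5), (1, 6), (1, 7), (2, 0), (2, 1), (2, 2), (2, 3), (2, 4), (2, 5), (2, 6), (2, 7), (3, 0), (3, 1), (3, 2), (3, 3), (3, 4), (3, 5), (3, 6), (3, 7), (4, 0), (4, 1), (4, 2), (4, 3), (4, 4), (4, 5), (4, 6), (4, 7), (5, 0), (5, 1), (5, 2), (5, 3), (5, 4), (5, 5), (5, 6), (5, 7), (6, 0), (6, 1), (6, 2), (6, 3), (6, 4), (6, 5), (6, 6), (6, 7), (7, 0), (7, 1), (7, 2), (7, 3), (7, 4), (7, 5), (7, 6), (7, 7)]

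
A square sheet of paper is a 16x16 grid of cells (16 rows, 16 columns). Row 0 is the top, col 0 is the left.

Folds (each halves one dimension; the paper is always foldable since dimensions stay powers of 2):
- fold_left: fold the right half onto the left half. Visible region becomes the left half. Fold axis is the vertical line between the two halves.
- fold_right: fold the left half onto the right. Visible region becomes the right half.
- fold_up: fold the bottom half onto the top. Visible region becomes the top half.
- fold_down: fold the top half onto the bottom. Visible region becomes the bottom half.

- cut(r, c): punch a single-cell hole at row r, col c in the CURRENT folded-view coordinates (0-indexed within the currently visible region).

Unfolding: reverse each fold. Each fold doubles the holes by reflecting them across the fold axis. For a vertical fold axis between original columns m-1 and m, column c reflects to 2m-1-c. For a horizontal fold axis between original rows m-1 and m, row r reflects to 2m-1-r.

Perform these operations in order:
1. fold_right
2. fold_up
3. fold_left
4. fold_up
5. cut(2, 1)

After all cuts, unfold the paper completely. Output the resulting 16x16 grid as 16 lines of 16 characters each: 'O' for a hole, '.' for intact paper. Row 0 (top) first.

Answer: ................
................
.O....O..O....O.
................
................
.O....O..O....O.
................
................
................
................
.O....O..O....O.
................
................
.O....O..O....O.
................
................

Derivation:
Op 1 fold_right: fold axis v@8; visible region now rows[0,16) x cols[8,16) = 16x8
Op 2 fold_up: fold axis h@8; visible region now rows[0,8) x cols[8,16) = 8x8
Op 3 fold_left: fold axis v@12; visible region now rows[0,8) x cols[8,12) = 8x4
Op 4 fold_up: fold axis h@4; visible region now rows[0,4) x cols[8,12) = 4x4
Op 5 cut(2, 1): punch at orig (2,9); cuts so far [(2, 9)]; region rows[0,4) x cols[8,12) = 4x4
Unfold 1 (reflect across h@4): 2 holes -> [(2, 9), (5, 9)]
Unfold 2 (reflect across v@12): 4 holes -> [(2, 9), (2, 14), (5, 9), (5, 14)]
Unfold 3 (reflect across h@8): 8 holes -> [(2, 9), (2, 14), (5, 9), (5, 14), (10, 9), (10, 14), (13, 9), (13, 14)]
Unfold 4 (reflect across v@8): 16 holes -> [(2, 1), (2, 6), (2, 9), (2, 14), (5, 1), (5, 6), (5, 9), (5, 14), (10, 1), (10, 6), (10, 9), (10, 14), (13, 1), (13, 6), (13, 9), (13, 14)]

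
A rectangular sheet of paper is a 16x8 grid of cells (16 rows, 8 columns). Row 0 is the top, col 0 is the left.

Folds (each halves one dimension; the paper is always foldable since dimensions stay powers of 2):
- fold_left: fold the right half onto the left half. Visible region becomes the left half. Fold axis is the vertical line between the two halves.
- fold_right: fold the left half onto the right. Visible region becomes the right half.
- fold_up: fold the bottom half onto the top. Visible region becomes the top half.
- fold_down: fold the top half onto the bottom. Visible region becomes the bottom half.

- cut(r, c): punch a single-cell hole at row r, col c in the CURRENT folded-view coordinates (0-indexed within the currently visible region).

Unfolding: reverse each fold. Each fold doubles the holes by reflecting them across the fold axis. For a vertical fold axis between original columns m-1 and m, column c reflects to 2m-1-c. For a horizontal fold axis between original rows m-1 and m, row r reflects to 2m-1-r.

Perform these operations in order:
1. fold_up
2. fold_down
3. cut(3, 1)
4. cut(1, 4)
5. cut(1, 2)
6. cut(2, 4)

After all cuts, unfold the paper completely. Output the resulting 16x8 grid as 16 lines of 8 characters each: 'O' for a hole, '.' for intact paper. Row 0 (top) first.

Answer: .O......
....O...
..O.O...
........
........
..O.O...
....O...
.O......
.O......
....O...
..O.O...
........
........
..O.O...
....O...
.O......

Derivation:
Op 1 fold_up: fold axis h@8; visible region now rows[0,8) x cols[0,8) = 8x8
Op 2 fold_down: fold axis h@4; visible region now rows[4,8) x cols[0,8) = 4x8
Op 3 cut(3, 1): punch at orig (7,1); cuts so far [(7, 1)]; region rows[4,8) x cols[0,8) = 4x8
Op 4 cut(1, 4): punch at orig (5,4); cuts so far [(5, 4), (7, 1)]; region rows[4,8) x cols[0,8) = 4x8
Op 5 cut(1, 2): punch at orig (5,2); cuts so far [(5, 2), (5, 4), (7, 1)]; region rows[4,8) x cols[0,8) = 4x8
Op 6 cut(2, 4): punch at orig (6,4); cuts so far [(5, 2), (5, 4), (6, 4), (7, 1)]; region rows[4,8) x cols[0,8) = 4x8
Unfold 1 (reflect across h@4): 8 holes -> [(0, 1), (1, 4), (2, 2), (2, 4), (5, 2), (5, 4), (6, 4), (7, 1)]
Unfold 2 (reflect across h@8): 16 holes -> [(0, 1), (1, 4), (2, 2), (2, 4), (5, 2), (5, 4), (6, 4), (7, 1), (8, 1), (9, 4), (10, 2), (10, 4), (13, 2), (13, 4), (14, 4), (15, 1)]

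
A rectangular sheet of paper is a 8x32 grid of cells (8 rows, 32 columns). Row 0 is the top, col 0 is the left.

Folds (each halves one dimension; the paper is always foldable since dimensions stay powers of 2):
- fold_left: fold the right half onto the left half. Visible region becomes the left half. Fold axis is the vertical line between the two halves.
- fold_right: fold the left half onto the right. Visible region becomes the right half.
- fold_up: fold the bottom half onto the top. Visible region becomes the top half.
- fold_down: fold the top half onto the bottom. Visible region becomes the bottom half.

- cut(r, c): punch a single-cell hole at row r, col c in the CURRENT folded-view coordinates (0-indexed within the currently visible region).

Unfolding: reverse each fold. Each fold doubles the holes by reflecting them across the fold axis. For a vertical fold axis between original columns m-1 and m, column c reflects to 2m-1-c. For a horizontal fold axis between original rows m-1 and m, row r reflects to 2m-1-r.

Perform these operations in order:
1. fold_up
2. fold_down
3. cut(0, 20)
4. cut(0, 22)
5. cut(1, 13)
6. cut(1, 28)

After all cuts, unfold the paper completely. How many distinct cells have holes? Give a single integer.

Answer: 16

Derivation:
Op 1 fold_up: fold axis h@4; visible region now rows[0,4) x cols[0,32) = 4x32
Op 2 fold_down: fold axis h@2; visible region now rows[2,4) x cols[0,32) = 2x32
Op 3 cut(0, 20): punch at orig (2,20); cuts so far [(2, 20)]; region rows[2,4) x cols[0,32) = 2x32
Op 4 cut(0, 22): punch at orig (2,22); cuts so far [(2, 20), (2, 22)]; region rows[2,4) x cols[0,32) = 2x32
Op 5 cut(1, 13): punch at orig (3,13); cuts so far [(2, 20), (2, 22), (3, 13)]; region rows[2,4) x cols[0,32) = 2x32
Op 6 cut(1, 28): punch at orig (3,28); cuts so far [(2, 20), (2, 22), (3, 13), (3, 28)]; region rows[2,4) x cols[0,32) = 2x32
Unfold 1 (reflect across h@2): 8 holes -> [(0, 13), (0, 28), (1, 20), (1, 22), (2, 20), (2, 22), (3, 13), (3, 28)]
Unfold 2 (reflect across h@4): 16 holes -> [(0, 13), (0, 28), (1, 20), (1, 22), (2, 20), (2, 22), (3, 13), (3, 28), (4, 13), (4, 28), (5, 20), (5, 22), (6, 20), (6, 22), (7, 13), (7, 28)]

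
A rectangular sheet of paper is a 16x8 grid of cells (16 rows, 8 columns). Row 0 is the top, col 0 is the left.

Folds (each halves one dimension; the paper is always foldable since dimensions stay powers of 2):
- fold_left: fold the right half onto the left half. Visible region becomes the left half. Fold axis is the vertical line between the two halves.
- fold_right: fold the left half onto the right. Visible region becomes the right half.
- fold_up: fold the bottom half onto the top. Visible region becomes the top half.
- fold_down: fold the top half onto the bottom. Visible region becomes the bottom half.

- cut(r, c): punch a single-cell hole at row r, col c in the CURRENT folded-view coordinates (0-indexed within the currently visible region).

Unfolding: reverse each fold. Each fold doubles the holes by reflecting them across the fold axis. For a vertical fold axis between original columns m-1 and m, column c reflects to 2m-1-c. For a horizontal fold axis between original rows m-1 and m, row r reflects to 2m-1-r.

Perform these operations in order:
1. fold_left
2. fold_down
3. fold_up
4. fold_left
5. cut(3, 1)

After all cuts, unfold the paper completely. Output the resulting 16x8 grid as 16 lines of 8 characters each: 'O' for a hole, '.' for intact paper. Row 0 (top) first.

Answer: ........
........
........
.OO..OO.
.OO..OO.
........
........
........
........
........
........
.OO..OO.
.OO..OO.
........
........
........

Derivation:
Op 1 fold_left: fold axis v@4; visible region now rows[0,16) x cols[0,4) = 16x4
Op 2 fold_down: fold axis h@8; visible region now rows[8,16) x cols[0,4) = 8x4
Op 3 fold_up: fold axis h@12; visible region now rows[8,12) x cols[0,4) = 4x4
Op 4 fold_left: fold axis v@2; visible region now rows[8,12) x cols[0,2) = 4x2
Op 5 cut(3, 1): punch at orig (11,1); cuts so far [(11, 1)]; region rows[8,12) x cols[0,2) = 4x2
Unfold 1 (reflect across v@2): 2 holes -> [(11, 1), (11, 2)]
Unfold 2 (reflect across h@12): 4 holes -> [(11, 1), (11, 2), (12, 1), (12, 2)]
Unfold 3 (reflect across h@8): 8 holes -> [(3, 1), (3, 2), (4, 1), (4, 2), (11, 1), (11, 2), (12, 1), (12, 2)]
Unfold 4 (reflect across v@4): 16 holes -> [(3, 1), (3, 2), (3, 5), (3, 6), (4, 1), (4, 2), (4, 5), (4, 6), (11, 1), (11, 2), (11, 5), (11, 6), (12, 1), (12, 2), (12, 5), (12, 6)]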